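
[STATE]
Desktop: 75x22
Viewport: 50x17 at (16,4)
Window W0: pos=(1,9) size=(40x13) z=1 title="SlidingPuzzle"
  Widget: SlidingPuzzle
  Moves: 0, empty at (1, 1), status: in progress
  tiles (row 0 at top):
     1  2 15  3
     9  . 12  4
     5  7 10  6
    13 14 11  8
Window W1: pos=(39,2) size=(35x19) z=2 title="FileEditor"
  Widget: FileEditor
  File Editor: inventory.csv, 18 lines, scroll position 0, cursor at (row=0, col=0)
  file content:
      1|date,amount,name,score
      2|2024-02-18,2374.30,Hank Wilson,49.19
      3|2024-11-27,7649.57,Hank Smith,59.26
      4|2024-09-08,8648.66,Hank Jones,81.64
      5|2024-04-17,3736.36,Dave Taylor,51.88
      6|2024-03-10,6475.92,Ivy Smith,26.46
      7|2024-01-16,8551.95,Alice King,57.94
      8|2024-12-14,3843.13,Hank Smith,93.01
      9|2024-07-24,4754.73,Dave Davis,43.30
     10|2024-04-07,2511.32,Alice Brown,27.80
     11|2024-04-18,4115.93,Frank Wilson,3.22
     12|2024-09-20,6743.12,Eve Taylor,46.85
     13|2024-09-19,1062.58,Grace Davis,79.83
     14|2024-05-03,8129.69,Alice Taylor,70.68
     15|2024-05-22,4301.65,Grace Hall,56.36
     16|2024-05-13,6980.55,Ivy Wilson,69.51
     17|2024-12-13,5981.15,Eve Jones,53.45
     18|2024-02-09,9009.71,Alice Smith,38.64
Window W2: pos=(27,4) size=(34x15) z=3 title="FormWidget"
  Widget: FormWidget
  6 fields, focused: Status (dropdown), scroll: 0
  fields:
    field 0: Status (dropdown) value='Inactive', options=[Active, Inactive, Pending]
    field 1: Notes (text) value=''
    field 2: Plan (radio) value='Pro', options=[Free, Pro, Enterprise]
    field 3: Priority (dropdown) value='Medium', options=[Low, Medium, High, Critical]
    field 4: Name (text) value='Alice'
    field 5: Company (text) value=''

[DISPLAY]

           ┏━━━━━━━━━━━━━━━━━━━━━━━━━━━━━━━━┓─────
           ┃ FormWidget                     ┃e    
           ┠────────────────────────────────┨nk Wi
           ┃> Status:     [Inactive       ▼]┃nk Sm
           ┃  Notes:      [                ]┃nk Jo
━━━━━━━━━━━┃  Plan:       ( ) Free  (●) Pro ┃ve Ta
           ┃  Priority:   [Medium         ▼]┃y Smi
───────────┃  Name:       [Alice           ]┃ice K
─┬────┐    ┃  Company:    [                ]┃nk Sm
 │  3 │    ┃                                ┃ve Da
─┼────┤    ┃                                ┃ice B
 │  4 │    ┃                                ┃ank W
─┼────┤    ┃                                ┃e Tay
 │  6 │    ┃                                ┃ace D
─┼────┤    ┗━━━━━━━━━━━━━━━━━━━━━━━━━━━━━━━━┛ice T
 │  8 │                ┃2024-05-22,4301.65,Grace H
─┴────┘                ┗━━━━━━━━━━━━━━━━━━━━━━━━━━


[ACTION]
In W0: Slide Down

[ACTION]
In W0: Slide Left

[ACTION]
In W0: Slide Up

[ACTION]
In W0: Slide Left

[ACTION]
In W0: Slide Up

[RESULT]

           ┏━━━━━━━━━━━━━━━━━━━━━━━━━━━━━━━━┓─────
           ┃ FormWidget                     ┃e    
           ┠────────────────────────────────┨nk Wi
           ┃> Status:     [Inactive       ▼]┃nk Sm
           ┃  Notes:      [                ]┃nk Jo
━━━━━━━━━━━┃  Plan:       ( ) Free  (●) Pro ┃ve Ta
           ┃  Priority:   [Medium         ▼]┃y Smi
───────────┃  Name:       [Alice           ]┃ice K
─┬────┐    ┃  Company:    [                ]┃nk Sm
 │  3 │    ┃                                ┃ve Da
─┼────┤    ┃                                ┃ice B
 │  6 │    ┃                                ┃ank W
─┼────┤    ┃                                ┃e Tay
 │    │    ┃                                ┃ace D
─┼────┤    ┗━━━━━━━━━━━━━━━━━━━━━━━━━━━━━━━━┛ice T
 │  8 │                ┃2024-05-22,4301.65,Grace H
─┴────┘                ┗━━━━━━━━━━━━━━━━━━━━━━━━━━


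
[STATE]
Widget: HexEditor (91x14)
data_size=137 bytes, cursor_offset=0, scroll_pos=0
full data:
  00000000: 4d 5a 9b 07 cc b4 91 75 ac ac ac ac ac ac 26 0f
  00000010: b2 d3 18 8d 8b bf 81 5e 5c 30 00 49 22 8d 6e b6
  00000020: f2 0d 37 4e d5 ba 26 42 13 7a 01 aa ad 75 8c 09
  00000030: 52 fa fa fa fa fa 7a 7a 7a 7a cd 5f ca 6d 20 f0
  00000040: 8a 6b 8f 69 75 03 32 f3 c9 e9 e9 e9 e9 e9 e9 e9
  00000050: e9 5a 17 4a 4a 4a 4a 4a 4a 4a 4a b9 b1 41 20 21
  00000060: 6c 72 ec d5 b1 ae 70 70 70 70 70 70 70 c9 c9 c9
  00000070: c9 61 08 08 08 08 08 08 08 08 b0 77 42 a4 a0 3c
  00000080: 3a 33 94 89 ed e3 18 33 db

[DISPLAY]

00000000  4D 5a 9b 07 cc b4 91 75  ac ac ac ac ac ac 26 0f  |MZ.....u......&.|             
00000010  b2 d3 18 8d 8b bf 81 5e  5c 30 00 49 22 8d 6e b6  |.......^\0.I".n.|             
00000020  f2 0d 37 4e d5 ba 26 42  13 7a 01 aa ad 75 8c 09  |..7N..&B.z...u..|             
00000030  52 fa fa fa fa fa 7a 7a  7a 7a cd 5f ca 6d 20 f0  |R.....zzzz._.m .|             
00000040  8a 6b 8f 69 75 03 32 f3  c9 e9 e9 e9 e9 e9 e9 e9  |.k.iu.2.........|             
00000050  e9 5a 17 4a 4a 4a 4a 4a  4a 4a 4a b9 b1 41 20 21  |.Z.JJJJJJJJ..A !|             
00000060  6c 72 ec d5 b1 ae 70 70  70 70 70 70 70 c9 c9 c9  |lr....ppppppp...|             
00000070  c9 61 08 08 08 08 08 08  08 08 b0 77 42 a4 a0 3c  |.a.........wB..<|             
00000080  3a 33 94 89 ed e3 18 33  db                       |:3.....3.       |             
                                                                                           
                                                                                           
                                                                                           
                                                                                           
                                                                                           


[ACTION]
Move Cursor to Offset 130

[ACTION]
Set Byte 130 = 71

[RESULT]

00000000  4d 5a 9b 07 cc b4 91 75  ac ac ac ac ac ac 26 0f  |MZ.....u......&.|             
00000010  b2 d3 18 8d 8b bf 81 5e  5c 30 00 49 22 8d 6e b6  |.......^\0.I".n.|             
00000020  f2 0d 37 4e d5 ba 26 42  13 7a 01 aa ad 75 8c 09  |..7N..&B.z...u..|             
00000030  52 fa fa fa fa fa 7a 7a  7a 7a cd 5f ca 6d 20 f0  |R.....zzzz._.m .|             
00000040  8a 6b 8f 69 75 03 32 f3  c9 e9 e9 e9 e9 e9 e9 e9  |.k.iu.2.........|             
00000050  e9 5a 17 4a 4a 4a 4a 4a  4a 4a 4a b9 b1 41 20 21  |.Z.JJJJJJJJ..A !|             
00000060  6c 72 ec d5 b1 ae 70 70  70 70 70 70 70 c9 c9 c9  |lr....ppppppp...|             
00000070  c9 61 08 08 08 08 08 08  08 08 b0 77 42 a4 a0 3c  |.a.........wB..<|             
00000080  3a 33 71 89 ed e3 18 33  db                       |:3q....3.       |             
                                                                                           
                                                                                           
                                                                                           
                                                                                           
                                                                                           


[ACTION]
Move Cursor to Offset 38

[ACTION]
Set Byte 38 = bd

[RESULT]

00000000  4d 5a 9b 07 cc b4 91 75  ac ac ac ac ac ac 26 0f  |MZ.....u......&.|             
00000010  b2 d3 18 8d 8b bf 81 5e  5c 30 00 49 22 8d 6e b6  |.......^\0.I".n.|             
00000020  f2 0d 37 4e d5 ba BD 42  13 7a 01 aa ad 75 8c 09  |..7N...B.z...u..|             
00000030  52 fa fa fa fa fa 7a 7a  7a 7a cd 5f ca 6d 20 f0  |R.....zzzz._.m .|             
00000040  8a 6b 8f 69 75 03 32 f3  c9 e9 e9 e9 e9 e9 e9 e9  |.k.iu.2.........|             
00000050  e9 5a 17 4a 4a 4a 4a 4a  4a 4a 4a b9 b1 41 20 21  |.Z.JJJJJJJJ..A !|             
00000060  6c 72 ec d5 b1 ae 70 70  70 70 70 70 70 c9 c9 c9  |lr....ppppppp...|             
00000070  c9 61 08 08 08 08 08 08  08 08 b0 77 42 a4 a0 3c  |.a.........wB..<|             
00000080  3a 33 71 89 ed e3 18 33  db                       |:3q....3.       |             
                                                                                           
                                                                                           
                                                                                           
                                                                                           
                                                                                           


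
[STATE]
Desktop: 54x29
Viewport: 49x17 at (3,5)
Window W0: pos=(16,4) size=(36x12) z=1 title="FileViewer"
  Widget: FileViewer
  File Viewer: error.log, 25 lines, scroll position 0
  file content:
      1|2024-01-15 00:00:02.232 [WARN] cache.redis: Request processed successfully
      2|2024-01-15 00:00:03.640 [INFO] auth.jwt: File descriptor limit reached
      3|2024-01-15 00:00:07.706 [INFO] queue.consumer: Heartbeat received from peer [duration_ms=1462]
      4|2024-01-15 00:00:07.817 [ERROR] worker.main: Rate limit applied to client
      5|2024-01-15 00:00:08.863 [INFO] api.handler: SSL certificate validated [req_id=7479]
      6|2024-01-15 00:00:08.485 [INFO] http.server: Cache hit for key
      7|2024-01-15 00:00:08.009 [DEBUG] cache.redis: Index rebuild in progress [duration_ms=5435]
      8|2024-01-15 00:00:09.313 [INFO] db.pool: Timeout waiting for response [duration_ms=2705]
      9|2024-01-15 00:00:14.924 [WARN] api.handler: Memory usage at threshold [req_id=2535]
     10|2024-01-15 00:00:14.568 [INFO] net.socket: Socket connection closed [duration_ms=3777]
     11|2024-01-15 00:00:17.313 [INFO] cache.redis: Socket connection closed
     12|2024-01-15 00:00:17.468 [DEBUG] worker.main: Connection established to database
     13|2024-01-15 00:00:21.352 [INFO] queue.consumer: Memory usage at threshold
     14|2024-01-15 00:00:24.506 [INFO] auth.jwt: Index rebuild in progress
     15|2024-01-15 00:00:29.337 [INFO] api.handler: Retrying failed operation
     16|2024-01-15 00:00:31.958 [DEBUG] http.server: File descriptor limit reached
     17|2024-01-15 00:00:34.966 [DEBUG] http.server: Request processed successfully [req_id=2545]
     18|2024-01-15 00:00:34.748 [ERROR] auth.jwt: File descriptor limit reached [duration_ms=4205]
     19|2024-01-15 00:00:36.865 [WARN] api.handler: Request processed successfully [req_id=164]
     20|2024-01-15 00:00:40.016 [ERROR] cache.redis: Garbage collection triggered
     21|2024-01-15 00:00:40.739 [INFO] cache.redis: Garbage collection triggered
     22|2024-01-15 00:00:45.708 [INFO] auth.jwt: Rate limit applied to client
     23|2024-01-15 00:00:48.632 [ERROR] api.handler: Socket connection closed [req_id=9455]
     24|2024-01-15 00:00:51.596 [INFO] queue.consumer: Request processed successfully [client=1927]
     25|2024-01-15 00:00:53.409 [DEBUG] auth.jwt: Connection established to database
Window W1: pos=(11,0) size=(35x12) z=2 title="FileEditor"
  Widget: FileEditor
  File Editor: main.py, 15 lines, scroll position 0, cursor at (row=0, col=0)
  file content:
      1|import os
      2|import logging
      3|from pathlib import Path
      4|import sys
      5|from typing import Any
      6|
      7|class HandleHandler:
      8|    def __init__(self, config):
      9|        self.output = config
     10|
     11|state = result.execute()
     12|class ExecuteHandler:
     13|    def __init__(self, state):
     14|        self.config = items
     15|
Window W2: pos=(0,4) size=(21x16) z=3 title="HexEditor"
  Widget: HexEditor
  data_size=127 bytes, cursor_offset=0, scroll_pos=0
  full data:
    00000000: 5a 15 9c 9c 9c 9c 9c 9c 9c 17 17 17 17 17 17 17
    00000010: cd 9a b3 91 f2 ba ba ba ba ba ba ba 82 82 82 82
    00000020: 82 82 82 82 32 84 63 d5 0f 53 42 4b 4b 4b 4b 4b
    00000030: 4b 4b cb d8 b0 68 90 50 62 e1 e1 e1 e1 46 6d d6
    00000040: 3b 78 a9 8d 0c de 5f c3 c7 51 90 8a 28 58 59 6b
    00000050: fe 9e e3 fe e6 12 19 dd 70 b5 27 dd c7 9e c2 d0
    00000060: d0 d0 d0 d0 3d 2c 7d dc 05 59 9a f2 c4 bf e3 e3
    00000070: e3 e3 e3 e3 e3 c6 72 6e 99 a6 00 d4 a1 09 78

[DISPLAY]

exEditor         ┃lib import Path        ░┃     ┃
─────────────────┨s                      ░┃─────┨
000000  5A 15 9c ┃ng import Any          ░┃] ca▲┃
000010  cd 9a b3 ┃                       ░┃] au█┃
000020  82 82 82 ┃dleHandler:            ░┃] qu░┃
000030  4b 4b cb ┃_init__(self, config): ▼┃R] w░┃
000040  3b 78 a9 ┃━━━━━━━━━━━━━━━━━━━━━━━━┛] ap░┃
000050  fe 9e e3 ┃-01-15 00:00:08.485 [INFO] ht░┃
000060  d0 d0 d0 ┃-01-15 00:00:08.009 [DEBUG] c░┃
000070  e3 e3 e3 ┃-01-15 00:00:09.313 [INFO] db▼┃
                 ┃━━━━━━━━━━━━━━━━━━━━━━━━━━━━━━┛
                 ┃                               
                 ┃                               
                 ┃                               
━━━━━━━━━━━━━━━━━┛                               
                                                 
                                                 


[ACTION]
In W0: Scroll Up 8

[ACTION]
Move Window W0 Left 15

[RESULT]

exEditor         ┃lib import Path        ░┃      
─────────────────┨s                      ░┃      
000000  5A 15 9c ┃ng import Any          ░┃      
000010  cd 9a b3 ┃                       ░┃      
000020  82 82 82 ┃dleHandler:            ░┃      
000030  4b 4b cb ┃_init__(self, config): ▼┃      
000040  3b 78 a9 ┃━━━━━━━━━━━━━━━━━━━━━━━━┛      
000050  fe 9e e3 ┃.485 [INFO] ht░┃               
000060  d0 d0 d0 ┃.009 [DEBUG] c░┃               
000070  e3 e3 e3 ┃.313 [INFO] db▼┃               
                 ┃━━━━━━━━━━━━━━━┛               
                 ┃                               
                 ┃                               
                 ┃                               
━━━━━━━━━━━━━━━━━┛                               
                                                 
                                                 


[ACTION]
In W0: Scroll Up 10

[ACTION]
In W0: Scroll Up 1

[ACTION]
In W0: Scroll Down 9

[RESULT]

exEditor         ┃lib import Path        ░┃      
─────────────────┨s                      ░┃      
000000  5A 15 9c ┃ng import Any          ░┃      
000010  cd 9a b3 ┃                       ░┃      
000020  82 82 82 ┃dleHandler:            ░┃      
000030  4b 4b cb ┃_init__(self, config): ▼┃      
000040  3b 78 a9 ┃━━━━━━━━━━━━━━━━━━━━━━━━┛      
000050  fe 9e e3 ┃.337 [INFO] ap░┃               
000060  d0 d0 d0 ┃.958 [DEBUG] h░┃               
000070  e3 e3 e3 ┃.966 [DEBUG] h▼┃               
                 ┃━━━━━━━━━━━━━━━┛               
                 ┃                               
                 ┃                               
                 ┃                               
━━━━━━━━━━━━━━━━━┛                               
                                                 
                                                 


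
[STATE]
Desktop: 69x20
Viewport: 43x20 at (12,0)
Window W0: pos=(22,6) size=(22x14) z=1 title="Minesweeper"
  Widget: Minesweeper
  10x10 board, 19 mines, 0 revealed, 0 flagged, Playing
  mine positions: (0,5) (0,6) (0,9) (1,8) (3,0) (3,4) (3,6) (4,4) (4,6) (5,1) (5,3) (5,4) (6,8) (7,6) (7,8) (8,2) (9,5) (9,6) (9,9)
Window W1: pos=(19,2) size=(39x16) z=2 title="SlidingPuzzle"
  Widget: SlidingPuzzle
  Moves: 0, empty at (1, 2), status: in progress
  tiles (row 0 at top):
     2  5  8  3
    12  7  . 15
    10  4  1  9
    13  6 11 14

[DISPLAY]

                                           
                                           
       ┏━━━━━━━━━━━━━━━━━━━━━━━━━━━━━━━━━━━
       ┃ SlidingPuzzle                     
       ┠───────────────────────────────────
       ┃┌────┬────┬────┬────┐              
       ┃│  2 │  5 │  8 │  3 │              
       ┃├────┼────┼────┼────┤              
       ┃│ 12 │  7 │    │ 15 │              
       ┃├────┼────┼────┼────┤              
       ┃│ 10 │  4 │  1 │  9 │              
       ┃├────┼────┼────┼────┤              
       ┃│ 13 │  6 │ 11 │ 14 │              
       ┃└────┴────┴────┴────┘              
       ┃Moves: 0                           
       ┃                                   
       ┃                                   
       ┗━━━━━━━━━━━━━━━━━━━━━━━━━━━━━━━━━━━
          ┃■■■■■■■■■■          ┃           
          ┗━━━━━━━━━━━━━━━━━━━━┛           


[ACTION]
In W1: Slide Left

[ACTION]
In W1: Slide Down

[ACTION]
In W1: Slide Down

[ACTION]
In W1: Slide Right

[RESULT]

                                           
                                           
       ┏━━━━━━━━━━━━━━━━━━━━━━━━━━━━━━━━━━━
       ┃ SlidingPuzzle                     
       ┠───────────────────────────────────
       ┃┌────┬────┬────┬────┐              
       ┃│  2 │  5 │    │  8 │              
       ┃├────┼────┼────┼────┤              
       ┃│ 12 │  7 │ 15 │  3 │              
       ┃├────┼────┼────┼────┤              
       ┃│ 10 │  4 │  1 │  9 │              
       ┃├────┼────┼────┼────┤              
       ┃│ 13 │  6 │ 11 │ 14 │              
       ┃└────┴────┴────┴────┘              
       ┃Moves: 3                           
       ┃                                   
       ┃                                   
       ┗━━━━━━━━━━━━━━━━━━━━━━━━━━━━━━━━━━━
          ┃■■■■■■■■■■          ┃           
          ┗━━━━━━━━━━━━━━━━━━━━┛           


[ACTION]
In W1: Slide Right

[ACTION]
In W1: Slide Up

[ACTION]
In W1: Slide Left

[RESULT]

                                           
                                           
       ┏━━━━━━━━━━━━━━━━━━━━━━━━━━━━━━━━━━━
       ┃ SlidingPuzzle                     
       ┠───────────────────────────────────
       ┃┌────┬────┬────┬────┐              
       ┃│  2 │  7 │  5 │  8 │              
       ┃├────┼────┼────┼────┤              
       ┃│ 12 │ 15 │    │  3 │              
       ┃├────┼────┼────┼────┤              
       ┃│ 10 │  4 │  1 │  9 │              
       ┃├────┼────┼────┼────┤              
       ┃│ 13 │  6 │ 11 │ 14 │              
       ┃└────┴────┴────┴────┘              
       ┃Moves: 6                           
       ┃                                   
       ┃                                   
       ┗━━━━━━━━━━━━━━━━━━━━━━━━━━━━━━━━━━━
          ┃■■■■■■■■■■          ┃           
          ┗━━━━━━━━━━━━━━━━━━━━┛           


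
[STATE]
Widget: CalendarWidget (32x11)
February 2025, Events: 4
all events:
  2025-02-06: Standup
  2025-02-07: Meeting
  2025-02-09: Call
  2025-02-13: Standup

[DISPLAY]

         February 2025          
Mo Tu We Th Fr Sa Su            
                1  2            
 3  4  5  6*  7*  8  9*         
10 11 12 13* 14 15 16           
17 18 19 20 21 22 23            
24 25 26 27 28                  
                                
                                
                                
                                


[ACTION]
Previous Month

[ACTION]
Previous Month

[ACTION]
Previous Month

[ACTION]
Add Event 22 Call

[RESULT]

         November 2024          
Mo Tu We Th Fr Sa Su            
             1  2  3            
 4  5  6  7  8  9 10            
11 12 13 14 15 16 17            
18 19 20 21 22* 23 24           
25 26 27 28 29 30               
                                
                                
                                
                                


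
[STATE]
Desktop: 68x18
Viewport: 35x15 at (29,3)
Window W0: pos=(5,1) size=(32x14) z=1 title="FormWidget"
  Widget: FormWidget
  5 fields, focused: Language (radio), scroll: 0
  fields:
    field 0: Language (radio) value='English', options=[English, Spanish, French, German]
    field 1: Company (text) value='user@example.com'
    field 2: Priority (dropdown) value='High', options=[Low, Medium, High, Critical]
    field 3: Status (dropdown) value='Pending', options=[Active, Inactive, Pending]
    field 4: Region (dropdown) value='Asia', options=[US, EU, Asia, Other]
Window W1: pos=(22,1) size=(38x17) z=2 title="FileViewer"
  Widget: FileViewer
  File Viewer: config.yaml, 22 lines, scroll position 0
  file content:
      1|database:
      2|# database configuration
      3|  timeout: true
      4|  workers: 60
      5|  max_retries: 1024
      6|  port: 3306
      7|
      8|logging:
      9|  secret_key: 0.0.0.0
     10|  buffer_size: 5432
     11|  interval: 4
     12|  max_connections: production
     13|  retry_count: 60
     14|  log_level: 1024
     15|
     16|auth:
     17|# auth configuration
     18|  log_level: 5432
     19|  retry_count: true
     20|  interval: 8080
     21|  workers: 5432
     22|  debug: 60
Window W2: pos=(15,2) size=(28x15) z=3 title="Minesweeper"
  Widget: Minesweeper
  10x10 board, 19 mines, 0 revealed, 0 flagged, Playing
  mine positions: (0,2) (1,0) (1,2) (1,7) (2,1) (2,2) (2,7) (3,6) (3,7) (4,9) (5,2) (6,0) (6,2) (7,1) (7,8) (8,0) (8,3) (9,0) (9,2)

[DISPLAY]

             ┃────────────────┨    
─────────────┨               ▲┃    
             ┃tion           █┃    
             ┃               ░┃    
             ┃               ░┃    
             ┃               ░┃    
             ┃               ░┃    
             ┃               ░┃    
             ┃               ░┃    
             ┃0              ░┃    
             ┃               ░┃    
             ┃               ░┃    
             ┃roduction      ░┃    
━━━━━━━━━━━━━┛               ▼┃    
━━━━━━━━━━━━━━━━━━━━━━━━━━━━━━┛    


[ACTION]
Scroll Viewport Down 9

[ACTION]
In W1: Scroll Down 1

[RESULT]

             ┃────────────────┨    
─────────────┨tion           ▲┃    
             ┃               ░┃    
             ┃               █┃    
             ┃               ░┃    
             ┃               ░┃    
             ┃               ░┃    
             ┃               ░┃    
             ┃0              ░┃    
             ┃               ░┃    
             ┃               ░┃    
             ┃roduction      ░┃    
             ┃               ░┃    
━━━━━━━━━━━━━┛               ▼┃    
━━━━━━━━━━━━━━━━━━━━━━━━━━━━━━┛    


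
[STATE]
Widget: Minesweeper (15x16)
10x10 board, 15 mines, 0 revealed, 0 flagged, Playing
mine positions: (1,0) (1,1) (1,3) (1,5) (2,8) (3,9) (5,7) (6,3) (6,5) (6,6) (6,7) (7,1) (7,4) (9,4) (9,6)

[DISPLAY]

■■■■■■■■■■     
■■■■■■■■■■     
■■■■■■■■■■     
■■■■■■■■■■     
■■■■■■■■■■     
■■■■■■■■■■     
■■■■■■■■■■     
■■■■■■■■■■     
■■■■■■■■■■     
■■■■■■■■■■     
               
               
               
               
               
               


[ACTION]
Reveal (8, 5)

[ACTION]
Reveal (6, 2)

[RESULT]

■■■■■■■■■■     
■■■■■■■■■■     
■■■■■■■■■■     
■■■■■■■■■■     
■■■■■■■■■■     
■■■■■■■■■■     
■■2■■■■■■■     
■■■■■■■■■■     
■■■■■3■■■■     
■■■■■■■■■■     
               
               
               
               
               
               


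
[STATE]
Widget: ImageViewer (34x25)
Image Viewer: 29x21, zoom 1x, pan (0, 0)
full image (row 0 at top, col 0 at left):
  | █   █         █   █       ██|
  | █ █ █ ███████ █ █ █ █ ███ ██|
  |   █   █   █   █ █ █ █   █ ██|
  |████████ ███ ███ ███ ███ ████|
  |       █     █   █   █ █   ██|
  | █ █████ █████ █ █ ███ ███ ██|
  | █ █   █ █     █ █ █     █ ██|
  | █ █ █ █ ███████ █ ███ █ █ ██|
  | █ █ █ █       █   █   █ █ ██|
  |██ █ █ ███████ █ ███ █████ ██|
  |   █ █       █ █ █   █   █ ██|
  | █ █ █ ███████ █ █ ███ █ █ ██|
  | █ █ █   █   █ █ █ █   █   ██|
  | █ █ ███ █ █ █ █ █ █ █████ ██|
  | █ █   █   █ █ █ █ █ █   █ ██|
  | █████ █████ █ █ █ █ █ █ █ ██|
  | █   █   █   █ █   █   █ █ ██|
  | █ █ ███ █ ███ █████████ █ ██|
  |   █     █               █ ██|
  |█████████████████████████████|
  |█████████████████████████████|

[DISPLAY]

 █   █         █   █       ██     
 █ █ █ ███████ █ █ █ █ ███ ██     
   █   █   █   █ █ █ █   █ ██     
████████ ███ ███ ███ ███ ████     
       █     █   █   █ █   ██     
 █ █████ █████ █ █ ███ ███ ██     
 █ █   █ █     █ █ █     █ ██     
 █ █ █ █ ███████ █ ███ █ █ ██     
 █ █ █ █       █   █   █ █ ██     
██ █ █ ███████ █ ███ █████ ██     
   █ █       █ █ █   █   █ ██     
 █ █ █ ███████ █ █ ███ █ █ ██     
 █ █ █   █   █ █ █ █   █   ██     
 █ █ ███ █ █ █ █ █ █ █████ ██     
 █ █   █   █ █ █ █ █ █   █ ██     
 █████ █████ █ █ █ █ █ █ █ ██     
 █   █   █   █ █   █   █ █ ██     
 █ █ ███ █ ███ █████████ █ ██     
   █     █               █ ██     
█████████████████████████████     
█████████████████████████████     
                                  
                                  
                                  
                                  


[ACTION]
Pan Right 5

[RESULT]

█         █   █       ██          
█ ███████ █ █ █ █ ███ ██          
  █   █   █ █ █ █   █ ██          
███ ███ ███ ███ ███ ████          
  █     █   █   █ █   ██          
███ █████ █ █ ███ ███ ██          
  █ █     █ █ █     █ ██          
█ █ ███████ █ ███ █ █ ██          
█ █       █   █   █ █ ██          
█ ███████ █ ███ █████ ██          
█       █ █ █   █   █ ██          
█ ███████ █ █ ███ █ █ ██          
█   █   █ █ █ █   █   ██          
███ █ █ █ █ █ █ █████ ██          
  █   █ █ █ █ █ █   █ ██          
█ █████ █ █ █ █ █ █ █ ██          
█   █   █ █   █   █ █ ██          
███ █ ███ █████████ █ ██          
    █               █ ██          
████████████████████████          
████████████████████████          
                                  
                                  
                                  
                                  


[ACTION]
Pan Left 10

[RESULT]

 █   █         █   █       ██     
 █ █ █ ███████ █ █ █ █ ███ ██     
   █   █   █   █ █ █ █   █ ██     
████████ ███ ███ ███ ███ ████     
       █     █   █   █ █   ██     
 █ █████ █████ █ █ ███ ███ ██     
 █ █   █ █     █ █ █     █ ██     
 █ █ █ █ ███████ █ ███ █ █ ██     
 █ █ █ █       █   █   █ █ ██     
██ █ █ ███████ █ ███ █████ ██     
   █ █       █ █ █   █   █ ██     
 █ █ █ ███████ █ █ ███ █ █ ██     
 █ █ █   █   █ █ █ █   █   ██     
 █ █ ███ █ █ █ █ █ █ █████ ██     
 █ █   █   █ █ █ █ █ █   █ ██     
 █████ █████ █ █ █ █ █ █ █ ██     
 █   █   █   █ █   █   █ █ ██     
 █ █ ███ █ ███ █████████ █ ██     
   █     █               █ ██     
█████████████████████████████     
█████████████████████████████     
                                  
                                  
                                  
                                  


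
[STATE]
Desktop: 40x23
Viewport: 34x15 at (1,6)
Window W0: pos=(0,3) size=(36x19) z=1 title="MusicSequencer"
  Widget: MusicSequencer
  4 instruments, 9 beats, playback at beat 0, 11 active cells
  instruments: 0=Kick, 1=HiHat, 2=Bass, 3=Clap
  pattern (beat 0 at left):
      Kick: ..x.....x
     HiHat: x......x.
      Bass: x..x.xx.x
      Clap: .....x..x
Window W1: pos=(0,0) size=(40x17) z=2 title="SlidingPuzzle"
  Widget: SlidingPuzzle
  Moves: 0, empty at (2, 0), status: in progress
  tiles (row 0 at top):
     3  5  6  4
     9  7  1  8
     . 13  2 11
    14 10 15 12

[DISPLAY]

│  9 │  7 │  1 │  8 │             
├────┼────┼────┼────┤             
│    │ 13 │  2 │ 11 │             
├────┼────┼────┼────┤             
│ 14 │ 10 │ 15 │ 12 │             
└────┴────┴────┴────┘             
Moves: 0                          
                                  
                                  
                                  
━━━━━━━━━━━━━━━━━━━━━━━━━━━━━━━━━━
                                  
                                  
                                  
                                  


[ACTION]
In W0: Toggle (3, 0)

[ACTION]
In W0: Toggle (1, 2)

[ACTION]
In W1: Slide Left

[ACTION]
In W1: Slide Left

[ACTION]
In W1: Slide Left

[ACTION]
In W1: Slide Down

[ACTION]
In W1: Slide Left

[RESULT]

│  9 │  7 │  1 │    │             
├────┼────┼────┼────┤             
│ 13 │  2 │ 11 │  8 │             
├────┼────┼────┼────┤             
│ 14 │ 10 │ 15 │ 12 │             
└────┴────┴────┴────┘             
Moves: 4                          
                                  
                                  
                                  
━━━━━━━━━━━━━━━━━━━━━━━━━━━━━━━━━━
                                  
                                  
                                  
                                  


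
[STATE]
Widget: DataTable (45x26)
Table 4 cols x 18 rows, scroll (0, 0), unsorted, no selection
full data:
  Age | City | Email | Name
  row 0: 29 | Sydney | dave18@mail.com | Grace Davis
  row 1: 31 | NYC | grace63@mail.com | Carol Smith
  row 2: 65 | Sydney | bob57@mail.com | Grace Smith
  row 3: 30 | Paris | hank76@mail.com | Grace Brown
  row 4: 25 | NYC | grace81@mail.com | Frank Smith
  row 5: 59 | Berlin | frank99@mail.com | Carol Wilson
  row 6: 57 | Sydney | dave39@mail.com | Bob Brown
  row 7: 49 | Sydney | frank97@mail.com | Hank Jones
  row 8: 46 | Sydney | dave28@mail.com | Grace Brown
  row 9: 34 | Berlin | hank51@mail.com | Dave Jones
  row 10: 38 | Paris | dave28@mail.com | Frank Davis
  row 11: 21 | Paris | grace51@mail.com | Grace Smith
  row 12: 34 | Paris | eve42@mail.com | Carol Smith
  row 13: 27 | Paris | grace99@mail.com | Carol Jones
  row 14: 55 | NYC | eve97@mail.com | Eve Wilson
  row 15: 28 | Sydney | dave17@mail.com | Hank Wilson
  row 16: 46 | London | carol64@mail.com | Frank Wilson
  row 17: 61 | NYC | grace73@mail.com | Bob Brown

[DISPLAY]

Age│City  │Email           │Name             
───┼──────┼────────────────┼────────────     
29 │Sydney│dave18@mail.com │Grace Davis      
31 │NYC   │grace63@mail.com│Carol Smith      
65 │Sydney│bob57@mail.com  │Grace Smith      
30 │Paris │hank76@mail.com │Grace Brown      
25 │NYC   │grace81@mail.com│Frank Smith      
59 │Berlin│frank99@mail.com│Carol Wilson     
57 │Sydney│dave39@mail.com │Bob Brown        
49 │Sydney│frank97@mail.com│Hank Jones       
46 │Sydney│dave28@mail.com │Grace Brown      
34 │Berlin│hank51@mail.com │Dave Jones       
38 │Paris │dave28@mail.com │Frank Davis      
21 │Paris │grace51@mail.com│Grace Smith      
34 │Paris │eve42@mail.com  │Carol Smith      
27 │Paris │grace99@mail.com│Carol Jones      
55 │NYC   │eve97@mail.com  │Eve Wilson       
28 │Sydney│dave17@mail.com │Hank Wilson      
46 │London│carol64@mail.com│Frank Wilson     
61 │NYC   │grace73@mail.com│Bob Brown        
                                             
                                             
                                             
                                             
                                             
                                             


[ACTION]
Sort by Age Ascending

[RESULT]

Ag▲│City  │Email           │Name             
───┼──────┼────────────────┼────────────     
21 │Paris │grace51@mail.com│Grace Smith      
25 │NYC   │grace81@mail.com│Frank Smith      
27 │Paris │grace99@mail.com│Carol Jones      
28 │Sydney│dave17@mail.com │Hank Wilson      
29 │Sydney│dave18@mail.com │Grace Davis      
30 │Paris │hank76@mail.com │Grace Brown      
31 │NYC   │grace63@mail.com│Carol Smith      
34 │Berlin│hank51@mail.com │Dave Jones       
34 │Paris │eve42@mail.com  │Carol Smith      
38 │Paris │dave28@mail.com │Frank Davis      
46 │Sydney│dave28@mail.com │Grace Brown      
46 │London│carol64@mail.com│Frank Wilson     
49 │Sydney│frank97@mail.com│Hank Jones       
55 │NYC   │eve97@mail.com  │Eve Wilson       
57 │Sydney│dave39@mail.com │Bob Brown        
59 │Berlin│frank99@mail.com│Carol Wilson     
61 │NYC   │grace73@mail.com│Bob Brown        
65 │Sydney│bob57@mail.com  │Grace Smith      
                                             
                                             
                                             
                                             
                                             
                                             


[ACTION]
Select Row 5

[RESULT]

Ag▲│City  │Email           │Name             
───┼──────┼────────────────┼────────────     
21 │Paris │grace51@mail.com│Grace Smith      
25 │NYC   │grace81@mail.com│Frank Smith      
27 │Paris │grace99@mail.com│Carol Jones      
28 │Sydney│dave17@mail.com │Hank Wilson      
29 │Sydney│dave18@mail.com │Grace Davis      
>0 │Paris │hank76@mail.com │Grace Brown      
31 │NYC   │grace63@mail.com│Carol Smith      
34 │Berlin│hank51@mail.com │Dave Jones       
34 │Paris │eve42@mail.com  │Carol Smith      
38 │Paris │dave28@mail.com │Frank Davis      
46 │Sydney│dave28@mail.com │Grace Brown      
46 │London│carol64@mail.com│Frank Wilson     
49 │Sydney│frank97@mail.com│Hank Jones       
55 │NYC   │eve97@mail.com  │Eve Wilson       
57 │Sydney│dave39@mail.com │Bob Brown        
59 │Berlin│frank99@mail.com│Carol Wilson     
61 │NYC   │grace73@mail.com│Bob Brown        
65 │Sydney│bob57@mail.com  │Grace Smith      
                                             
                                             
                                             
                                             
                                             
                                             


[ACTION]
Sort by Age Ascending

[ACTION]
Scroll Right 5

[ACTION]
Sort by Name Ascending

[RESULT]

Age│City  │Email           │Name       ▲     
───┼──────┼────────────────┼────────────     
57 │Sydney│dave39@mail.com │Bob Brown        
61 │NYC   │grace73@mail.com│Bob Brown        
27 │Paris │grace99@mail.com│Carol Jones      
31 │NYC   │grace63@mail.com│Carol Smith      
34 │Paris │eve42@mail.com  │Carol Smith      
>9 │Berlin│frank99@mail.com│Carol Wilson     
34 │Berlin│hank51@mail.com │Dave Jones       
55 │NYC   │eve97@mail.com  │Eve Wilson       
38 │Paris │dave28@mail.com │Frank Davis      
25 │NYC   │grace81@mail.com│Frank Smith      
46 │London│carol64@mail.com│Frank Wilson     
30 │Paris │hank76@mail.com │Grace Brown      
46 │Sydney│dave28@mail.com │Grace Brown      
29 │Sydney│dave18@mail.com │Grace Davis      
21 │Paris │grace51@mail.com│Grace Smith      
65 │Sydney│bob57@mail.com  │Grace Smith      
49 │Sydney│frank97@mail.com│Hank Jones       
28 │Sydney│dave17@mail.com │Hank Wilson      
                                             
                                             
                                             
                                             
                                             
                                             
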